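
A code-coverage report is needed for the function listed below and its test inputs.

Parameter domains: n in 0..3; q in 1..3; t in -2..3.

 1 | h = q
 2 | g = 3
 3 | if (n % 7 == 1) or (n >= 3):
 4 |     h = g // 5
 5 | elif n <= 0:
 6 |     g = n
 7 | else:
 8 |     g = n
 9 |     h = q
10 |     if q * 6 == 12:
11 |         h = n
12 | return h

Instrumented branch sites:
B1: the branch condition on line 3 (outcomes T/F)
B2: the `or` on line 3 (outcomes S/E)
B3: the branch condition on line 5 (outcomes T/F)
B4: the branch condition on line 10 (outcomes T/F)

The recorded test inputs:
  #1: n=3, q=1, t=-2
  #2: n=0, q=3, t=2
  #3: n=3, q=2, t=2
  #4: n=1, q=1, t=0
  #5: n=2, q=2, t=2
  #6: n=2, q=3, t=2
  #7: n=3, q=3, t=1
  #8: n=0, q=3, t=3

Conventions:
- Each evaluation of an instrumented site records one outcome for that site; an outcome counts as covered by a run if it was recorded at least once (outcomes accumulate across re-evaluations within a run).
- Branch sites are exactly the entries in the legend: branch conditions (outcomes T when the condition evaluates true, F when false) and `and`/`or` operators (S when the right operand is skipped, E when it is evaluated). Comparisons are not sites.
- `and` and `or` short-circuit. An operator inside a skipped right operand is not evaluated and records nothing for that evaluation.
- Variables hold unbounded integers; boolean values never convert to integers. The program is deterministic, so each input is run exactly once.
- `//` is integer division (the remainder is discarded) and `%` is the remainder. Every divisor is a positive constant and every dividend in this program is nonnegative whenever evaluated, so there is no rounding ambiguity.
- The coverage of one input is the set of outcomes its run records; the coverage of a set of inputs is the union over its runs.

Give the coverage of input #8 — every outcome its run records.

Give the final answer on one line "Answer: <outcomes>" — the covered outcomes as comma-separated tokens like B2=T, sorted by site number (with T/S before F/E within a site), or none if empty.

Running input #8 (n=0, q=3, t=3), event by event:
  B2->E, B1->F, B3->T
deduplicating events, the covered set is: B1=F, B2=E, B3=T

Answer: B1=F, B2=E, B3=T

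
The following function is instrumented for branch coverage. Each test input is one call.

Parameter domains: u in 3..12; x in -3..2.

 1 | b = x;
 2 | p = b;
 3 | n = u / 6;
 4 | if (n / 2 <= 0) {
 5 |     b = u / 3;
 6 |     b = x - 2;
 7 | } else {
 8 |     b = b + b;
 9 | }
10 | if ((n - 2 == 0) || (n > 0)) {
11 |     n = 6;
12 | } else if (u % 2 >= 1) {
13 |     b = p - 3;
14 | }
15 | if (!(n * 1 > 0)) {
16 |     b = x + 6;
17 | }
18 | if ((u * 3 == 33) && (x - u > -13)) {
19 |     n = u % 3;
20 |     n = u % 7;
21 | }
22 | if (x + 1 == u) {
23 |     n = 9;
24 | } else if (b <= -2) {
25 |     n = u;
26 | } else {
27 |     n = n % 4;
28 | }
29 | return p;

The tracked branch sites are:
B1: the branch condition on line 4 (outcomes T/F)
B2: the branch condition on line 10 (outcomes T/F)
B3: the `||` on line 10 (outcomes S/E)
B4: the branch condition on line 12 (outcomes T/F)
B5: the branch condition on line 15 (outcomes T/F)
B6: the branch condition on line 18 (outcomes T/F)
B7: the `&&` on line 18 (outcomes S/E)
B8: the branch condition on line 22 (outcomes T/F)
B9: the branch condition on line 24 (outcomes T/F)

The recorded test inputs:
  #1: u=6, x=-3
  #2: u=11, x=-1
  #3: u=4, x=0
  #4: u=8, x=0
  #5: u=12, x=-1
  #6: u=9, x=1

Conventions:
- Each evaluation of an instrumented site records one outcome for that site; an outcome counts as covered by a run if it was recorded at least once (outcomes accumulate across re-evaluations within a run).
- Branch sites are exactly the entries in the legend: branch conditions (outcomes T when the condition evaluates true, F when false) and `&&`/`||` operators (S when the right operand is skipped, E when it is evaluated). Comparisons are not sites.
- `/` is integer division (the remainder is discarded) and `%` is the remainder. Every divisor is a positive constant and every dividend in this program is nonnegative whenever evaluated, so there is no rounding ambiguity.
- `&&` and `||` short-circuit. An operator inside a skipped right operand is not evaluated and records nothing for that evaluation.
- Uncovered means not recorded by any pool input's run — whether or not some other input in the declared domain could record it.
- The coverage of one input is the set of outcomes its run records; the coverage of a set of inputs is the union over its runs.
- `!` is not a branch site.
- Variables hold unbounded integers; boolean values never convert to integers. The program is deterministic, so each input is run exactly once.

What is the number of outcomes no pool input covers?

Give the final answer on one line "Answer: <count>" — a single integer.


input #1, u=6, x=-3: outcomes B1=T, B2=T, B3=E, B5=F, B6=F, B7=S, B8=F, B9=T
input #2, u=11, x=-1: outcomes B1=T, B2=T, B3=E, B5=F, B6=T, B7=E, B8=F, B9=T
input #3, u=4, x=0: outcomes B1=T, B2=F, B3=E, B4=F, B5=T, B6=F, B7=S, B8=F, B9=F
input #4, u=8, x=0: outcomes B1=T, B2=T, B3=E, B5=F, B6=F, B7=S, B8=F, B9=T
input #5, u=12, x=-1: outcomes B1=F, B2=T, B3=S, B5=F, B6=F, B7=S, B8=F, B9=T
input #6, u=9, x=1: outcomes B1=T, B2=T, B3=E, B5=F, B6=F, B7=S, B8=F, B9=F
union over the pool: B1=T, B1=F, B2=T, B2=F, B3=S, B3=E, B4=F, B5=T, B5=F, B6=T, B6=F, B7=S, B7=E, B8=F, B9=T, B9=F
uncovered (2 of 18): B4=T, B8=T
Answer: 2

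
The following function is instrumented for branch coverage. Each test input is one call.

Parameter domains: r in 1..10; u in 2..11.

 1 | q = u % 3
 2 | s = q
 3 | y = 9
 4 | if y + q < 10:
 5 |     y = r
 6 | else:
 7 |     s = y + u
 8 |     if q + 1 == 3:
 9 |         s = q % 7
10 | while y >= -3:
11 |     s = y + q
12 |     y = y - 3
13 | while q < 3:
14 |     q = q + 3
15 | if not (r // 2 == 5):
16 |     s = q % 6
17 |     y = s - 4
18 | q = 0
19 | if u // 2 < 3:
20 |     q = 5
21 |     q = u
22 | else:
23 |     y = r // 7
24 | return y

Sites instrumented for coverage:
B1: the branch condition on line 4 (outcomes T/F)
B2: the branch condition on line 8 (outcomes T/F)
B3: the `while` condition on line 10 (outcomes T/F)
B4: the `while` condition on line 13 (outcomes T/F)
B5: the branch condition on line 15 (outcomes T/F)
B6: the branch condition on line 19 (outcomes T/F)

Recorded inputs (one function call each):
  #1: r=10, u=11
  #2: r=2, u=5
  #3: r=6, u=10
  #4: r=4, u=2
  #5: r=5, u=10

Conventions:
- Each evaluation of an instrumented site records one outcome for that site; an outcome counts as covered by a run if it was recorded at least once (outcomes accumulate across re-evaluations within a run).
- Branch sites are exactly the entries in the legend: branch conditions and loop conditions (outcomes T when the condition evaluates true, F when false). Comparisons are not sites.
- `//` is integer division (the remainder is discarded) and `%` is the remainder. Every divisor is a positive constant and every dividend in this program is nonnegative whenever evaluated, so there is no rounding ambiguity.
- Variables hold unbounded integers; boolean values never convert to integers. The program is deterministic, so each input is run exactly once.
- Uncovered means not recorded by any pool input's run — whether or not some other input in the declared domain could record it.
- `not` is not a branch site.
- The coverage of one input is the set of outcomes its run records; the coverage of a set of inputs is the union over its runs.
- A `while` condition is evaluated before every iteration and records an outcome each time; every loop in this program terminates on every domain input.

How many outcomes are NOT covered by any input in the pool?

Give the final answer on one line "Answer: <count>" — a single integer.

#1 (r=10, u=11) -> B1->F, B2->T, B3->T, B3->T, B3->T, B3->T, B3->T, B3->F, B4->T, B4->F, B5->F, B6->F; covered: B1=F, B2=T, B3=T, B3=F, B4=T, B4=F, B5=F, B6=F
#2 (r=2, u=5) -> B1->F, B2->T, B3->T, B3->T, B3->T, B3->T, B3->T, B3->F, B4->T, B4->F, B5->T, B6->T; covered: B1=F, B2=T, B3=T, B3=F, B4=T, B4=F, B5=T, B6=T
#3 (r=6, u=10) -> B1->F, B2->F, B3->T, B3->T, B3->T, B3->T, B3->T, B3->F, B4->T, B4->F, B5->T, B6->F; covered: B1=F, B2=F, B3=T, B3=F, B4=T, B4=F, B5=T, B6=F
#4 (r=4, u=2) -> B1->F, B2->T, B3->T, B3->T, B3->T, B3->T, B3->T, B3->F, B4->T, B4->F, B5->T, B6->T; covered: B1=F, B2=T, B3=T, B3=F, B4=T, B4=F, B5=T, B6=T
#5 (r=5, u=10) -> B1->F, B2->F, B3->T, B3->T, B3->T, B3->T, B3->T, B3->F, B4->T, B4->F, B5->T, B6->F; covered: B1=F, B2=F, B3=T, B3=F, B4=T, B4=F, B5=T, B6=F
union over the pool: B1=F, B2=T, B2=F, B3=T, B3=F, B4=T, B4=F, B5=T, B5=F, B6=T, B6=F
uncovered (1 of 12): B1=T

Answer: 1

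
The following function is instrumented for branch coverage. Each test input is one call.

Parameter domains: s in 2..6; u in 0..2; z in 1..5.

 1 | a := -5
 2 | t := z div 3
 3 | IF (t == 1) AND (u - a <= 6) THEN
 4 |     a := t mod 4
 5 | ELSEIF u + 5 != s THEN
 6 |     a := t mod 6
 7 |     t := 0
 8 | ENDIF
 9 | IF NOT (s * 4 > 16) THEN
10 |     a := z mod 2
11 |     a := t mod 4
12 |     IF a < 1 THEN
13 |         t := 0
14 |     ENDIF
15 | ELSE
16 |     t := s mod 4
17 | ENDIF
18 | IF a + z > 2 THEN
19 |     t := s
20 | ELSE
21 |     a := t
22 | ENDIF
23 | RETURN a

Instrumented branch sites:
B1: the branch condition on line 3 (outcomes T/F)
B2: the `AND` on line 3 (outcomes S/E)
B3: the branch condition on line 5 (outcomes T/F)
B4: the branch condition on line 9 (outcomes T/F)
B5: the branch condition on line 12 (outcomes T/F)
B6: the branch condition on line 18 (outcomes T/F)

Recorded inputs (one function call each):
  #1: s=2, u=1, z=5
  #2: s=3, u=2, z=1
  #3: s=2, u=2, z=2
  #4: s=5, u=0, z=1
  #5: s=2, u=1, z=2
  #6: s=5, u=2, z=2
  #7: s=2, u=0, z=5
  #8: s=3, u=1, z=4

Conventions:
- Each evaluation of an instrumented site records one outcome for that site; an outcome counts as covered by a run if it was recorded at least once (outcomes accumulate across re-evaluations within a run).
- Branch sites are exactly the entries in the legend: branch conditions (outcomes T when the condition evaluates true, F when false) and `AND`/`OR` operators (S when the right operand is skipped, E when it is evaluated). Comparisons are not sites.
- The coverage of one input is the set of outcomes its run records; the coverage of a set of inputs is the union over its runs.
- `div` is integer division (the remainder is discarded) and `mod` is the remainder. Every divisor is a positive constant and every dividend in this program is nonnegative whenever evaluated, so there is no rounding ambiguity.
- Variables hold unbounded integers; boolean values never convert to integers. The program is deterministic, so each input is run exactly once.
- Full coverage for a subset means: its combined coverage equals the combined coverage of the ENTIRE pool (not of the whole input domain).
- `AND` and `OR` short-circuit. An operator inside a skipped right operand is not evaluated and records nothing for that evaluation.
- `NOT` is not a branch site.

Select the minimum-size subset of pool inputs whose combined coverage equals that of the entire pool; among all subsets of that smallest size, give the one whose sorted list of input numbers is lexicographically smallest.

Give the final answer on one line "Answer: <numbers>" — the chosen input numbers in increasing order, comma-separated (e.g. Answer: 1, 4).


test 1 (s=2, u=1, z=5) fires B2->E, B1->T, B4->T, B5->F, B6->T; hits B1=T, B2=E, B4=T, B5=F, B6=T
test 2 (s=3, u=2, z=1) fires B2->S, B1->F, B3->T, B4->T, B5->T, B6->F; hits B1=F, B2=S, B3=T, B4=T, B5=T, B6=F
test 3 (s=2, u=2, z=2) fires B2->S, B1->F, B3->T, B4->T, B5->T, B6->F; hits B1=F, B2=S, B3=T, B4=T, B5=T, B6=F
test 4 (s=5, u=0, z=1) fires B2->S, B1->F, B3->F, B4->F, B6->F; hits B1=F, B2=S, B3=F, B4=F, B6=F
test 5 (s=2, u=1, z=2) fires B2->S, B1->F, B3->T, B4->T, B5->T, B6->F; hits B1=F, B2=S, B3=T, B4=T, B5=T, B6=F
test 6 (s=5, u=2, z=2) fires B2->S, B1->F, B3->T, B4->F, B6->F; hits B1=F, B2=S, B3=T, B4=F, B6=F
test 7 (s=2, u=0, z=5) fires B2->E, B1->T, B4->T, B5->F, B6->T; hits B1=T, B2=E, B4=T, B5=F, B6=T
test 8 (s=3, u=1, z=4) fires B2->E, B1->T, B4->T, B5->F, B6->T; hits B1=T, B2=E, B4=T, B5=F, B6=T
the full pool covers 12 outcomes: B1=T, B1=F, B2=S, B2=E, B3=T, B3=F, B4=T, B4=F, B5=T, B5=F, B6=T, B6=F
checked all size-1 subsets: none covers 12 outcomes (max 6/12)
checked all size-2 subsets: none covers 12 outcomes (max 10/12)
the canonical winner is {1, 2, 4}: size 3, full 12-outcome coverage, earliest index list among size-3 covers
Answer: 1, 2, 4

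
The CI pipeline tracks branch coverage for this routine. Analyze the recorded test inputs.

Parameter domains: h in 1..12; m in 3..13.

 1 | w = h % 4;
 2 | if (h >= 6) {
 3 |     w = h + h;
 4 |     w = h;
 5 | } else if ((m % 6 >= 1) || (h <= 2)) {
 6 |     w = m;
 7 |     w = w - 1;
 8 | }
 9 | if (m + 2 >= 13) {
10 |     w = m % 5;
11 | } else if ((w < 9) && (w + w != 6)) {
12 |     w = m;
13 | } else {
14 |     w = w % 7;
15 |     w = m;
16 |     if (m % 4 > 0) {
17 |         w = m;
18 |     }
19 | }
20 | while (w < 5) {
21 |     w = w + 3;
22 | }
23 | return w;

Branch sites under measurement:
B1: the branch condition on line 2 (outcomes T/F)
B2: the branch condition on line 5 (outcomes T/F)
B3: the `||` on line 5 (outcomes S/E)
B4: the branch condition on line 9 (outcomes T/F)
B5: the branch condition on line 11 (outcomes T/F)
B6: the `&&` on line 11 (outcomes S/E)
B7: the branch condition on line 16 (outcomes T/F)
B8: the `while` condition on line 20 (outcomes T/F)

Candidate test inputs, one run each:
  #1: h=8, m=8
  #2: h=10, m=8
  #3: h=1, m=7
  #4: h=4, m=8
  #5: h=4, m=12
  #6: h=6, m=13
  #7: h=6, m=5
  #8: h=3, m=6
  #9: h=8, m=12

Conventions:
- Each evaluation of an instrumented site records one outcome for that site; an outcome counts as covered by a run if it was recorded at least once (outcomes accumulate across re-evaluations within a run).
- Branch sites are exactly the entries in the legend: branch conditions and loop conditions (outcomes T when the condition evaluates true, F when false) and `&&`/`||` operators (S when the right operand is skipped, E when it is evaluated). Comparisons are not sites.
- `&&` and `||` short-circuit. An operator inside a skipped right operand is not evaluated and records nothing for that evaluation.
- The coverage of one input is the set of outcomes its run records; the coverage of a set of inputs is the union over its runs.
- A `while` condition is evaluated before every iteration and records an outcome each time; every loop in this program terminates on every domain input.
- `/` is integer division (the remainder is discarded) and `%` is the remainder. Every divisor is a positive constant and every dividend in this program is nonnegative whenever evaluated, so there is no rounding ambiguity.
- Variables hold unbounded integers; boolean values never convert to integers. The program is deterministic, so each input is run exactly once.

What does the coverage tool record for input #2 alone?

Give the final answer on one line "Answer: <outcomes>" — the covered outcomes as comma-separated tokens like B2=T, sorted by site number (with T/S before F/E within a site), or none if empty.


Event log for input #2 (h=10, m=8):
  B1->T, B4->F, B6->S, B5->F, B7->F, B8->F
collecting distinct outcomes: B1=T, B4=F, B5=F, B6=S, B7=F, B8=F
Answer: B1=T, B4=F, B5=F, B6=S, B7=F, B8=F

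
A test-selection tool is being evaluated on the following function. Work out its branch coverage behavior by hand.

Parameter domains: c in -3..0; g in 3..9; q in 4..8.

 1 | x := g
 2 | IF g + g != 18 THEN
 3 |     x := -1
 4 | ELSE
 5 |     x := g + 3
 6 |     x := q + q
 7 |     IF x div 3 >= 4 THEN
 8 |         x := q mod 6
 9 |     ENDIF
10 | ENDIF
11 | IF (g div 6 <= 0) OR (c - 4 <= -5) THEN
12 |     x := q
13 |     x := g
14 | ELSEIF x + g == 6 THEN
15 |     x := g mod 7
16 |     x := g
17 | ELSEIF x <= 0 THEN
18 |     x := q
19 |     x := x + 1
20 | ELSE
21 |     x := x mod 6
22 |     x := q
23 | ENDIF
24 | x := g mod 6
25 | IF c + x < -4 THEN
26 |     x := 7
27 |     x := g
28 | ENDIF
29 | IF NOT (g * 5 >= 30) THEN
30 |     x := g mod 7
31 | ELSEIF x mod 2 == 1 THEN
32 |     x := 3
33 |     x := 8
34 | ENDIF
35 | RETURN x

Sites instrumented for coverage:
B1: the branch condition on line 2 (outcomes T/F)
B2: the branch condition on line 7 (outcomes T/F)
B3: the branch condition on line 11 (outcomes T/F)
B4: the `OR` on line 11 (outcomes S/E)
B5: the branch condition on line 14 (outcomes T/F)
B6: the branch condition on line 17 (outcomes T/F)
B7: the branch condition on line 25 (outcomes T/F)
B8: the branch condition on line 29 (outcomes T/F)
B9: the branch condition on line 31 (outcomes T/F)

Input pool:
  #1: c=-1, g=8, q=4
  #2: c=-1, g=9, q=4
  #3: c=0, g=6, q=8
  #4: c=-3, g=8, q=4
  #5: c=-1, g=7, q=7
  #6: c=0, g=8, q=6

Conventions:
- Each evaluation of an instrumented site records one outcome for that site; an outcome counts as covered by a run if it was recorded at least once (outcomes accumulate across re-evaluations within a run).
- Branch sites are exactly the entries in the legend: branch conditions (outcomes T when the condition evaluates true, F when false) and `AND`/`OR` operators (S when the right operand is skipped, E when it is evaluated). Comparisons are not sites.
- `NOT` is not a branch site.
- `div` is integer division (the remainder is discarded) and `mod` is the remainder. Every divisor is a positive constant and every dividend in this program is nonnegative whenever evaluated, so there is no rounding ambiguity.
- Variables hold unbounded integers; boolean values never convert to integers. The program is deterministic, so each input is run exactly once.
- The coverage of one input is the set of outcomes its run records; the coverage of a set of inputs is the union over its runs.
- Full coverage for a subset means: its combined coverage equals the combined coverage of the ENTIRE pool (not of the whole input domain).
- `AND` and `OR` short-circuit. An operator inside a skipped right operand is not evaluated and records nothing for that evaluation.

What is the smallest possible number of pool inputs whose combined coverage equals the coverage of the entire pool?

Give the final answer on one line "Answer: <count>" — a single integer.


input #1, c=-1, g=8, q=4: outcomes B1=T, B3=T, B4=E, B7=F, B8=F, B9=F
input #2, c=-1, g=9, q=4: outcomes B1=F, B2=F, B3=T, B4=E, B7=F, B8=F, B9=T
input #3, c=0, g=6, q=8: outcomes B1=T, B3=F, B4=E, B5=F, B6=T, B7=F, B8=F, B9=F
input #4, c=-3, g=8, q=4: outcomes B1=T, B3=T, B4=E, B7=F, B8=F, B9=F
input #5, c=-1, g=7, q=7: outcomes B1=T, B3=T, B4=E, B7=F, B8=F, B9=T
input #6, c=0, g=8, q=6: outcomes B1=T, B3=F, B4=E, B5=F, B6=T, B7=F, B8=F, B9=F
together the pool reaches 12 outcomes: B1=T, B1=F, B2=F, B3=T, B3=F, B4=E, B5=F, B6=T, B7=F, B8=F, B9=T, B9=F
no size-1 subset reaches all 12 outcomes (best union: 8/12)
inputs {2, 3} (size 2) cover everything; no size-2 subset with a lexicographically smaller index list covers all 12
Answer: 2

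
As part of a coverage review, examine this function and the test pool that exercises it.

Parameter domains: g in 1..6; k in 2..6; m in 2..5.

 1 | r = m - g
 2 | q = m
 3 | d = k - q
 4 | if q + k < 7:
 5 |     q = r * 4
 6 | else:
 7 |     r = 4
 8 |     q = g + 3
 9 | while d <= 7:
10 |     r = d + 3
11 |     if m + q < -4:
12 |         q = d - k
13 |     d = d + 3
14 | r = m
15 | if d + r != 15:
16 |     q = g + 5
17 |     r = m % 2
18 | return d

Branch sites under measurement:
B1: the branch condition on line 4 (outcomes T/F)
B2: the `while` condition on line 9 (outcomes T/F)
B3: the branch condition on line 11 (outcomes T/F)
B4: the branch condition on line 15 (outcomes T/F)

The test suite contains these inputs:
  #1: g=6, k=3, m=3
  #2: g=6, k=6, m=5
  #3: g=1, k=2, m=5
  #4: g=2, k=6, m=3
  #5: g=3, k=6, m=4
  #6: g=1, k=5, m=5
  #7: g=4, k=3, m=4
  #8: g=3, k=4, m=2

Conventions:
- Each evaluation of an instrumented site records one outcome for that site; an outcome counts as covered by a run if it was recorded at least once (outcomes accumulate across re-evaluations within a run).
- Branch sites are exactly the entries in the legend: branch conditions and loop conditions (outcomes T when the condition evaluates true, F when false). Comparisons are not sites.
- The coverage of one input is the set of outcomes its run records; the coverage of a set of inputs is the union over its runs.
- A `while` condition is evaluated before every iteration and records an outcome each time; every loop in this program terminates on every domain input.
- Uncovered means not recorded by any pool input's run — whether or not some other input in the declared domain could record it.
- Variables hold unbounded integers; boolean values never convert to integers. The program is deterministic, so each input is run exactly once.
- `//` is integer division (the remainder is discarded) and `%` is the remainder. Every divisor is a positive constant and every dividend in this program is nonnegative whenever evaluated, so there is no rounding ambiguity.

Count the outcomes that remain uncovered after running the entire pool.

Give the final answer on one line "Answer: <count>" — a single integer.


input #1, g=6, k=3, m=3: outcomes B1=T, B2=T, B2=F, B3=T, B3=F, B4=T
input #2, g=6, k=6, m=5: outcomes B1=F, B2=T, B2=F, B3=F, B4=F
input #3, g=1, k=2, m=5: outcomes B1=F, B2=T, B2=F, B3=F, B4=T
input #4, g=2, k=6, m=3: outcomes B1=F, B2=T, B2=F, B3=F, B4=T
input #5, g=3, k=6, m=4: outcomes B1=F, B2=T, B2=F, B3=F, B4=T
input #6, g=1, k=5, m=5: outcomes B1=F, B2=T, B2=F, B3=F, B4=T
input #7, g=4, k=3, m=4: outcomes B1=F, B2=T, B2=F, B3=F, B4=T
input #8, g=3, k=4, m=2: outcomes B1=T, B2=T, B2=F, B3=F, B4=T
union over the pool: B1=T, B1=F, B2=T, B2=F, B3=T, B3=F, B4=T, B4=F
uncovered (0 of 8): none
Answer: 0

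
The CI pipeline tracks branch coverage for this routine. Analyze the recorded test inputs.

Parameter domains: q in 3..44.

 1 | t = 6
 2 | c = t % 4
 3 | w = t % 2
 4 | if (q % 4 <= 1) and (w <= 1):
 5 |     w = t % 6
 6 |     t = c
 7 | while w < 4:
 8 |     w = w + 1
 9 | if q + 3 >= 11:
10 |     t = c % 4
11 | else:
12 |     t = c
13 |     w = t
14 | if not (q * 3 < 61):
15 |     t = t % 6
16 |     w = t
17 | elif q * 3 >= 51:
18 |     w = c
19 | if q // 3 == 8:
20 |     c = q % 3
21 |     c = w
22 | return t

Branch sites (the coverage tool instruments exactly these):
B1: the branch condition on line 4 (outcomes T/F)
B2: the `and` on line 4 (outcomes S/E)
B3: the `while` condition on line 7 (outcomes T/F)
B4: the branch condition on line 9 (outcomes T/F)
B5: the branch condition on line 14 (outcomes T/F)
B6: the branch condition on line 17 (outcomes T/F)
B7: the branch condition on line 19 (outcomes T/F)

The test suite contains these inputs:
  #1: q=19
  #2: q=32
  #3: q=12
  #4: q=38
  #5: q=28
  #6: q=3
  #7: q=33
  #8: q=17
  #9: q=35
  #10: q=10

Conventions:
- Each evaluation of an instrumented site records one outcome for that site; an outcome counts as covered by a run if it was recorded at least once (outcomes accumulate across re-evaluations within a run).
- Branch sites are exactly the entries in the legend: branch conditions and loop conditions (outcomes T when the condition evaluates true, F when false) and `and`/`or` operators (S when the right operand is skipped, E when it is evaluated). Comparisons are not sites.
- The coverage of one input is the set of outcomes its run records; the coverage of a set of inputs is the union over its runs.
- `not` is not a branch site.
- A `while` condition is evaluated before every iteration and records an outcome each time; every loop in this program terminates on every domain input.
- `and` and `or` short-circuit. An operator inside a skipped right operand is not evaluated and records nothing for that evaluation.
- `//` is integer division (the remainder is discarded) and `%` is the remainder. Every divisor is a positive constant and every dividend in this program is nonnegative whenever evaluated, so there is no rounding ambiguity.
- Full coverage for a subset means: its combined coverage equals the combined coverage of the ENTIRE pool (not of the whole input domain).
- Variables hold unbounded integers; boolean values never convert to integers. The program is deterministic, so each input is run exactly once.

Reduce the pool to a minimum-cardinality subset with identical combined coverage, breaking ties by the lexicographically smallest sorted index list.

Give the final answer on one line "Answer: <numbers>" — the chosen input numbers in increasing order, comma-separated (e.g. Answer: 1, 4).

run #1 (q=19) runs B2->S, B1->F, B3->T, B3->T, B3->T, B3->T, B3->F, B4->T, B5->F, B6->T, B7->F; records B1=F, B2=S, B3=T, B3=F, B4=T, B5=F, B6=T, B7=F
run #2 (q=32) runs B2->E, B1->T, B3->T, B3->T, B3->T, B3->T, B3->F, B4->T, B5->T, B7->F; records B1=T, B2=E, B3=T, B3=F, B4=T, B5=T, B7=F
run #3 (q=12) runs B2->E, B1->T, B3->T, B3->T, B3->T, B3->T, B3->F, B4->T, B5->F, B6->F, B7->F; records B1=T, B2=E, B3=T, B3=F, B4=T, B5=F, B6=F, B7=F
run #4 (q=38) runs B2->S, B1->F, B3->T, B3->T, B3->T, B3->T, B3->F, B4->T, B5->T, B7->F; records B1=F, B2=S, B3=T, B3=F, B4=T, B5=T, B7=F
run #5 (q=28) runs B2->E, B1->T, B3->T, B3->T, B3->T, B3->T, B3->F, B4->T, B5->T, B7->F; records B1=T, B2=E, B3=T, B3=F, B4=T, B5=T, B7=F
run #6 (q=3) runs B2->S, B1->F, B3->T, B3->T, B3->T, B3->T, B3->F, B4->F, B5->F, B6->F, B7->F; records B1=F, B2=S, B3=T, B3=F, B4=F, B5=F, B6=F, B7=F
run #7 (q=33) runs B2->E, B1->T, B3->T, B3->T, B3->T, B3->T, B3->F, B4->T, B5->T, B7->F; records B1=T, B2=E, B3=T, B3=F, B4=T, B5=T, B7=F
run #8 (q=17) runs B2->E, B1->T, B3->T, B3->T, B3->T, B3->T, B3->F, B4->T, B5->F, B6->T, B7->F; records B1=T, B2=E, B3=T, B3=F, B4=T, B5=F, B6=T, B7=F
run #9 (q=35) runs B2->S, B1->F, B3->T, B3->T, B3->T, B3->T, B3->F, B4->T, B5->T, B7->F; records B1=F, B2=S, B3=T, B3=F, B4=T, B5=T, B7=F
run #10 (q=10) runs B2->S, B1->F, B3->T, B3->T, B3->T, B3->T, B3->F, B4->T, B5->F, B6->F, B7->F; records B1=F, B2=S, B3=T, B3=F, B4=T, B5=F, B6=F, B7=F
together the pool reaches 13 outcomes: B1=T, B1=F, B2=S, B2=E, B3=T, B3=F, B4=T, B4=F, B5=T, B5=F, B6=T, B6=F, B7=F
size 1 is not enough: best union over all size-1 subsets is 8/13
size 2 is not enough: best union over all size-2 subsets is 12/13
the canonical winner is {1, 2, 6}: size 3, full 13-outcome coverage, earliest index list among size-3 covers

Answer: 1, 2, 6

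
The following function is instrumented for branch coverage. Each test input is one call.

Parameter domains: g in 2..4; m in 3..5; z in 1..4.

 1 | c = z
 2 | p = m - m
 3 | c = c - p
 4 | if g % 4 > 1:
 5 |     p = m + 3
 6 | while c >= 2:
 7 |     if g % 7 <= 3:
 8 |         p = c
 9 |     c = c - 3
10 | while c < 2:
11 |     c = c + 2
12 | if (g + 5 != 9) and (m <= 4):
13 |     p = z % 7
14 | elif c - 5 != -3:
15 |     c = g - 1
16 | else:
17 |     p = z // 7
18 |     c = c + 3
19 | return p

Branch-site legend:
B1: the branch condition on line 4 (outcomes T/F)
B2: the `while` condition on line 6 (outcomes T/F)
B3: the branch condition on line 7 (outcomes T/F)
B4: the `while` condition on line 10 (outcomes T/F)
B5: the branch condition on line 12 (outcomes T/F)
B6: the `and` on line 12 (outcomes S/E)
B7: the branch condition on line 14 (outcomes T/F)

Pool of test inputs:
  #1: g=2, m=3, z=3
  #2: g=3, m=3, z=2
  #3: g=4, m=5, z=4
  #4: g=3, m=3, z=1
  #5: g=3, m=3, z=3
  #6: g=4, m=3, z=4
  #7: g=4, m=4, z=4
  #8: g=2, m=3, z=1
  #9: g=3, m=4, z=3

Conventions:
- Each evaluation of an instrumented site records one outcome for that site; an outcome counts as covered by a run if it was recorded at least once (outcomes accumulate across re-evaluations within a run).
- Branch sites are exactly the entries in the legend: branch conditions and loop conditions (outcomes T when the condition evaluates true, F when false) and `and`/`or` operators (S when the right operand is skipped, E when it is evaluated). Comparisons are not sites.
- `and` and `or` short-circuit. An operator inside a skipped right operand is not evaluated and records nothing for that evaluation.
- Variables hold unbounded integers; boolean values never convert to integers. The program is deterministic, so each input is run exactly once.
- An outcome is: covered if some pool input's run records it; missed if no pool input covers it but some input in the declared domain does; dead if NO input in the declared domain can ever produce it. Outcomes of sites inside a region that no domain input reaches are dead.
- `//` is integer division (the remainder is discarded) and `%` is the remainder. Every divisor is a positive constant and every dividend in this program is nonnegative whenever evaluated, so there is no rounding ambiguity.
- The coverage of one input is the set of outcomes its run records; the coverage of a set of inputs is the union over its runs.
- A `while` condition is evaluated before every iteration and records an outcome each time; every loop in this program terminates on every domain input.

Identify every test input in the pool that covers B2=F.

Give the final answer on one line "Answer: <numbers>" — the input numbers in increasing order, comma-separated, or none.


input #1 (g=2, m=3, z=3): produces B2=F
input #2 (g=3, m=3, z=2): produces B2=F
input #3 (g=4, m=5, z=4): produces B2=F
input #4 (g=3, m=3, z=1): produces B2=F
input #5 (g=3, m=3, z=3): produces B2=F
input #6 (g=4, m=3, z=4): produces B2=F
input #7 (g=4, m=4, z=4): produces B2=F
input #8 (g=2, m=3, z=1): produces B2=F
input #9 (g=3, m=4, z=3): produces B2=F
Answer: 1, 2, 3, 4, 5, 6, 7, 8, 9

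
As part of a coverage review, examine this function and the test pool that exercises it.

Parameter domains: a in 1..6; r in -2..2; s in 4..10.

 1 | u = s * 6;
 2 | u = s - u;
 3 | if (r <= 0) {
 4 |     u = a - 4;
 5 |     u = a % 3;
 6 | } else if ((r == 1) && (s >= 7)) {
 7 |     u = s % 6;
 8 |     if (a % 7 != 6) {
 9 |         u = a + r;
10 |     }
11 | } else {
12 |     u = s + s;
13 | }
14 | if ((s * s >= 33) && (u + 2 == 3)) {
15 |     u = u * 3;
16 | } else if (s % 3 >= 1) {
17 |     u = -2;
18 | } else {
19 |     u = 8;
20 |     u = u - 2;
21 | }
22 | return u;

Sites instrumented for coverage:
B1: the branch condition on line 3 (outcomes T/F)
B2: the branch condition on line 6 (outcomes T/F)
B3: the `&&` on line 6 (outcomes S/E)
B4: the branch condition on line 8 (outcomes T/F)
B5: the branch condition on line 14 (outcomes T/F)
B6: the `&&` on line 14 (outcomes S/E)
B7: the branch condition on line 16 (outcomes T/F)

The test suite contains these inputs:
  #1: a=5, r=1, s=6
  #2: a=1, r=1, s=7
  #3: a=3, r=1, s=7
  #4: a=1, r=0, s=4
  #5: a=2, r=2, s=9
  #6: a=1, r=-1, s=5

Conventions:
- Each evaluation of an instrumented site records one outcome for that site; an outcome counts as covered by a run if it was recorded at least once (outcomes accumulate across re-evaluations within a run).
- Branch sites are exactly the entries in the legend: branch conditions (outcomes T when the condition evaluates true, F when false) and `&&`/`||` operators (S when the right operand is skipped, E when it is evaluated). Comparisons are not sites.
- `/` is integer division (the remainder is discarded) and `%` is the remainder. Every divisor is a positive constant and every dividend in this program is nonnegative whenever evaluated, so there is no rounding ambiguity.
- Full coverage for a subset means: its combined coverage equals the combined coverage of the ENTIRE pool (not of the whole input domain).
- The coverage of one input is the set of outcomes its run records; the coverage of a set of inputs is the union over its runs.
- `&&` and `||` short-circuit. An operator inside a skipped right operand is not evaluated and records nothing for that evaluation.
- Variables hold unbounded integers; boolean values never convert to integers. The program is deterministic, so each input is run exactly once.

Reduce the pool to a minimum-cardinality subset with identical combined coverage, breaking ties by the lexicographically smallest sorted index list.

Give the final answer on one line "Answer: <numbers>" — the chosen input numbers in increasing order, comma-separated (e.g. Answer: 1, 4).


test 1 (a=5, r=1, s=6) fires B1->F, B3->E, B2->F, B6->E, B5->F, B7->F; hits B1=F, B2=F, B3=E, B5=F, B6=E, B7=F
test 2 (a=1, r=1, s=7) fires B1->F, B3->E, B2->T, B4->T, B6->E, B5->F, B7->T; hits B1=F, B2=T, B3=E, B4=T, B5=F, B6=E, B7=T
test 3 (a=3, r=1, s=7) fires B1->F, B3->E, B2->T, B4->T, B6->E, B5->F, B7->T; hits B1=F, B2=T, B3=E, B4=T, B5=F, B6=E, B7=T
test 4 (a=1, r=0, s=4) fires B1->T, B6->S, B5->F, B7->T; hits B1=T, B5=F, B6=S, B7=T
test 5 (a=2, r=2, s=9) fires B1->F, B3->S, B2->F, B6->E, B5->F, B7->F; hits B1=F, B2=F, B3=S, B5=F, B6=E, B7=F
test 6 (a=1, r=-1, s=5) fires B1->T, B6->S, B5->F, B7->T; hits B1=T, B5=F, B6=S, B7=T
the full pool covers 12 outcomes: B1=T, B1=F, B2=T, B2=F, B3=S, B3=E, B4=T, B5=F, B6=S, B6=E, B7=T, B7=F
size 1 is not enough: best union over all size-1 subsets is 7/12
size 2 is not enough: best union over all size-2 subsets is 10/12
size 3: inputs {2, 4, 5} cover all 12 outcomes, and no lexicographically smaller subset of this size does
Answer: 2, 4, 5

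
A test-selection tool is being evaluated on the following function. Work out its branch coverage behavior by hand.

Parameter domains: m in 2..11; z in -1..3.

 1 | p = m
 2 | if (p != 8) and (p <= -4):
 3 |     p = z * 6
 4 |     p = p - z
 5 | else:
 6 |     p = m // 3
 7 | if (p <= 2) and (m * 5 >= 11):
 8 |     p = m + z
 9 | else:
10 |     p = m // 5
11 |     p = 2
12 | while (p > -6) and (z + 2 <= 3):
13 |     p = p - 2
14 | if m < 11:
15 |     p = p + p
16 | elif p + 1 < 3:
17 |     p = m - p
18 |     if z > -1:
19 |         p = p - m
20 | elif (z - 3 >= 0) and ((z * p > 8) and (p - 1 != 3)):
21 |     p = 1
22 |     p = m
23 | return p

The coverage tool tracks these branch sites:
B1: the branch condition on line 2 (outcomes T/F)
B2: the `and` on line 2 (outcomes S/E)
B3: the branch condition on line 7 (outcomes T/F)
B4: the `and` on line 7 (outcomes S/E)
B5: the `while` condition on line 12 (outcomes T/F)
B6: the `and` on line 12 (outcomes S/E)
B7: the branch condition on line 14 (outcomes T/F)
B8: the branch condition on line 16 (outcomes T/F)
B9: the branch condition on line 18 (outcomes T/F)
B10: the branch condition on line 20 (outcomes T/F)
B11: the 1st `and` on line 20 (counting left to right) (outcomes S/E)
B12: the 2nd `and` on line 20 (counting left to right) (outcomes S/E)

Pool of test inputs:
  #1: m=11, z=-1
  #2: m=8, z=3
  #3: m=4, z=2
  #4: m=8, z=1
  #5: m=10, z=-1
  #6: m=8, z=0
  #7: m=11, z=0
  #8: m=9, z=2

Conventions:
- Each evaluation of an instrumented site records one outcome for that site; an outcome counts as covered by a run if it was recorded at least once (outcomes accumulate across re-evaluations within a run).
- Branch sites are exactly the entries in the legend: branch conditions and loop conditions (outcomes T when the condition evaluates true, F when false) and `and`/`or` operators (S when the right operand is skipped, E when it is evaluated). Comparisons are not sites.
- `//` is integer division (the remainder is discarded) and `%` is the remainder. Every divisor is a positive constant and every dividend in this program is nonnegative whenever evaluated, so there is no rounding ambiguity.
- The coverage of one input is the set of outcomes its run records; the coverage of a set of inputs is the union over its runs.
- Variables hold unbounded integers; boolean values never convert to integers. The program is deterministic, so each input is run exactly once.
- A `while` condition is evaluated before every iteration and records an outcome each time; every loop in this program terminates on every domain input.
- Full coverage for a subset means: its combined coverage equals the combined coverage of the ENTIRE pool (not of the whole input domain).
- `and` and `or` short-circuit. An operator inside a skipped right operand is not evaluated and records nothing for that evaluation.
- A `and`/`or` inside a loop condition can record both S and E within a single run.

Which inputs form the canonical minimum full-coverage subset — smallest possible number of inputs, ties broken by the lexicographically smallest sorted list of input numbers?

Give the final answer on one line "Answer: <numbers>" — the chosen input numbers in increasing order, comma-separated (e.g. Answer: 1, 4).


input #1, m=11, z=-1: events B2->E, B1->F, B4->S, B3->F, B6->E, B5->T, B6->E, B5->T, B6->E, B5->T, B6->E, B5->T, B6->S, B5->F, ...; outcomes B1=F, B2=E, B3=F, B4=S, B5=T, B5=F, B6=S, B6=E, B7=F, B8=T, B9=F
input #2, m=8, z=3: events B2->S, B1->F, B4->E, B3->T, B6->E, B5->F, B7->T; outcomes B1=F, B2=S, B3=T, B4=E, B5=F, B6=E, B7=T
input #3, m=4, z=2: events B2->E, B1->F, B4->E, B3->T, B6->E, B5->F, B7->T; outcomes B1=F, B2=E, B3=T, B4=E, B5=F, B6=E, B7=T
input #4, m=8, z=1: events B2->S, B1->F, B4->E, B3->T, B6->E, B5->T, B6->E, B5->T, B6->E, B5->T, B6->E, B5->T, B6->E, B5->T, ...; outcomes B1=F, B2=S, B3=T, B4=E, B5=T, B5=F, B6=S, B6=E, B7=T
input #5, m=10, z=-1: events B2->E, B1->F, B4->S, B3->F, B6->E, B5->T, B6->E, B5->T, B6->E, B5->T, B6->E, B5->T, B6->S, B5->F, ...; outcomes B1=F, B2=E, B3=F, B4=S, B5=T, B5=F, B6=S, B6=E, B7=T
input #6, m=8, z=0: events B2->S, B1->F, B4->E, B3->T, B6->E, B5->T, B6->E, B5->T, B6->E, B5->T, B6->E, B5->T, B6->E, B5->T, ...; outcomes B1=F, B2=S, B3=T, B4=E, B5=T, B5=F, B6=S, B6=E, B7=T
input #7, m=11, z=0: events B2->E, B1->F, B4->S, B3->F, B6->E, B5->T, B6->E, B5->T, B6->E, B5->T, B6->E, B5->T, B6->S, B5->F, ...; outcomes B1=F, B2=E, B3=F, B4=S, B5=T, B5=F, B6=S, B6=E, B7=F, B8=T, B9=T
input #8, m=9, z=2: events B2->E, B1->F, B4->S, B3->F, B6->E, B5->F, B7->T; outcomes B1=F, B2=E, B3=F, B4=S, B5=F, B6=E, B7=T
the full pool covers 16 outcomes: B1=F, B2=S, B2=E, B3=T, B3=F, B4=S, B4=E, B5=T, B5=F, B6=S, B6=E, B7=T, B7=F, B8=T, B9=T, B9=F
checked all size-1 subsets: none covers 16 outcomes (max 11/16)
checked all size-2 subsets: none covers 16 outcomes (max 15/16)
the canonical winner is {1, 2, 7}: size 3, full 16-outcome coverage, earliest index list among size-3 covers
Answer: 1, 2, 7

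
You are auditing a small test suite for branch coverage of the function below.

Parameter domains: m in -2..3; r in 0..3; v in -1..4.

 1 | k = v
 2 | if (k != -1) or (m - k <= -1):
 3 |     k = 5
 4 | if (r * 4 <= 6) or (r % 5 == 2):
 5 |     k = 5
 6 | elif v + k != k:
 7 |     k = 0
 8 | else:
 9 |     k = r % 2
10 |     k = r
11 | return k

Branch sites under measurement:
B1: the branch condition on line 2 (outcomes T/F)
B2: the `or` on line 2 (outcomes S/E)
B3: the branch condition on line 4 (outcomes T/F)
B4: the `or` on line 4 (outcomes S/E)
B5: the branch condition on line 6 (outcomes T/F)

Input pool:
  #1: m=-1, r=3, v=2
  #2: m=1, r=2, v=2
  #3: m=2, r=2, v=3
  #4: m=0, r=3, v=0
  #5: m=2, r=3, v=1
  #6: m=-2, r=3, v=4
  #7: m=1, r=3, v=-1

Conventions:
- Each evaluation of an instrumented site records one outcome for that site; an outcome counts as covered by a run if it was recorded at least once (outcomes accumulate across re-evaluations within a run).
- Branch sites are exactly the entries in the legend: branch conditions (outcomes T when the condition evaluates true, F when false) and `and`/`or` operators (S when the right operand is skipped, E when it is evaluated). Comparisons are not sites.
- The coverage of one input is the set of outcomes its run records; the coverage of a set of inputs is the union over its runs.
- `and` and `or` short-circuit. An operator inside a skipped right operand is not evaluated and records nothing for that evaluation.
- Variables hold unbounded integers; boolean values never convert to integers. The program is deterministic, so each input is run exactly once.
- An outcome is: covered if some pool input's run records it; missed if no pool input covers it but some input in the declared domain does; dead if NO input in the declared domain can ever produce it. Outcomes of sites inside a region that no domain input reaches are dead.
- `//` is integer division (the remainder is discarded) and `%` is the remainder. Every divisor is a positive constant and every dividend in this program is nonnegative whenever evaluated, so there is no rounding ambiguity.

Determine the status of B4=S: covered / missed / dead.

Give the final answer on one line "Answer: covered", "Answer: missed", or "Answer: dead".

no pool input records B4=S
but domain input (m=-2, r=0, v=-1) does record it -> reachable, so missed

Answer: missed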